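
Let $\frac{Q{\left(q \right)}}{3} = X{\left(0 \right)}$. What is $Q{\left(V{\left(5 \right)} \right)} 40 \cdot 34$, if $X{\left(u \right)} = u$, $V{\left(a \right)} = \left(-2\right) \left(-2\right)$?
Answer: $0$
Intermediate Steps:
$V{\left(a \right)} = 4$
$Q{\left(q \right)} = 0$ ($Q{\left(q \right)} = 3 \cdot 0 = 0$)
$Q{\left(V{\left(5 \right)} \right)} 40 \cdot 34 = 0 \cdot 40 \cdot 34 = 0 \cdot 34 = 0$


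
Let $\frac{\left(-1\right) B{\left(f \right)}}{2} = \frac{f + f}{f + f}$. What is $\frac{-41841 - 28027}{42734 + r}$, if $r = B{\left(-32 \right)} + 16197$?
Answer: $- \frac{69868}{58929} \approx -1.1856$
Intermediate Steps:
$B{\left(f \right)} = -2$ ($B{\left(f \right)} = - 2 \frac{f + f}{f + f} = - 2 \frac{2 f}{2 f} = - 2 \cdot 2 f \frac{1}{2 f} = \left(-2\right) 1 = -2$)
$r = 16195$ ($r = -2 + 16197 = 16195$)
$\frac{-41841 - 28027}{42734 + r} = \frac{-41841 - 28027}{42734 + 16195} = - \frac{69868}{58929}$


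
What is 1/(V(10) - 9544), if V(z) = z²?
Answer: -1/9444 ≈ -0.00010589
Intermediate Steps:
1/(V(10) - 9544) = 1/(10² - 9544) = 1/(100 - 9544) = 1/(-9444) = -1/9444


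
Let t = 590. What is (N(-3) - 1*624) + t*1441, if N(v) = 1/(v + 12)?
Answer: 7646095/9 ≈ 8.4957e+5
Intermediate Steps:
N(v) = 1/(12 + v)
(N(-3) - 1*624) + t*1441 = (1/(12 - 3) - 1*624) + 590*1441 = (1/9 - 624) + 850190 = -5615/9 + 850190 = 7646095/9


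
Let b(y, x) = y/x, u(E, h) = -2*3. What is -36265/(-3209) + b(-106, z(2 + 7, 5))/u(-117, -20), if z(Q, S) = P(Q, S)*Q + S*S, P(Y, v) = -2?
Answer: 931642/67389 ≈ 13.825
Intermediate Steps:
u(E, h) = -6
z(Q, S) = S**2 - 2*Q (z(Q, S) = -2*Q + S*S = -2*Q + S**2 = S**2 - 2*Q)
-36265/(-3209) + b(-106, z(2 + 7, 5))/u(-117, -20) = -36265/(-3209) - 106/(5**2 - 2*(2 + 7))/(-6) = -36265*(-1/3209) - 106/(25 - 2*9)*(-1/6) = 36265/3209 - 106/(25 - 18)*(-1/6) = 36265/3209 - 106/7*(-1/6) = 36265/3209 + 53/21 = 931642/67389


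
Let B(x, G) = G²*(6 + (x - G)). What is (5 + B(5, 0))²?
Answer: 25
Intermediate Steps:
B(x, G) = G²*(6 + x - G)
(5 + B(5, 0))² = (5 + 0²*(6 + 5 - 1*0))² = (5 + 0*(6 + 5 + 0))² = (5 + 0*11)² = (5 + 0)² = 5² = 25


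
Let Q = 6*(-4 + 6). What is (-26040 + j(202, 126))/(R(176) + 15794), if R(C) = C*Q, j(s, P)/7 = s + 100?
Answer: -1709/1279 ≈ -1.3362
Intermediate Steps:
Q = 12 (Q = 6*2 = 12)
j(s, P) = 700 + 7*s (j(s, P) = 7*(s + 100) = 7*(100 + s) = 700 + 7*s)
R(C) = 12*C (R(C) = C*12 = 12*C)
(-26040 + j(202, 126))/(R(176) + 15794) = (-26040 + (700 + 7*202))/(12*176 + 15794) = (-26040 + (700 + 1414))/(2112 + 15794) = (-26040 + 2114)/17906 = -23926*1/17906 = -1709/1279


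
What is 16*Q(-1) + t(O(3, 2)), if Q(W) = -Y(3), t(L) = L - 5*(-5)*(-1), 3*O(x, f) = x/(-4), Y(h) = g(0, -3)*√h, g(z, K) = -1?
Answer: -101/4 + 16*√3 ≈ 2.4628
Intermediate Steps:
Y(h) = -√h
O(x, f) = -x/12 (O(x, f) = (x/(-4))/3 = (x*(-¼))/3 = (-x/4)/3 = -x/12)
t(L) = -25 + L (t(L) = L + 25*(-1) = L - 25 = -25 + L)
Q(W) = √3 (Q(W) = -(-1)*√3 = √3)
16*Q(-1) + t(O(3, 2)) = 16*√3 + (-25 - 1/12*3) = 16*√3 + (-25 - ¼) = 16*√3 - 101/4 = -101/4 + 16*√3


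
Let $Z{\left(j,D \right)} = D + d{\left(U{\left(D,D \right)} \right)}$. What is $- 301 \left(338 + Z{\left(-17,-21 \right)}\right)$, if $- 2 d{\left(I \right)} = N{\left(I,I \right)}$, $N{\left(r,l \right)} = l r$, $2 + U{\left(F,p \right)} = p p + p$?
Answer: $26200545$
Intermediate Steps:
$U{\left(F,p \right)} = -2 + p + p^{2}$ ($U{\left(F,p \right)} = -2 + \left(p p + p\right) = -2 + \left(p^{2} + p\right) = -2 + \left(p + p^{2}\right) = -2 + p + p^{2}$)
$d{\left(I \right)} = - \frac{I^{2}}{2}$ ($d{\left(I \right)} = - \frac{I I}{2} = - \frac{I^{2}}{2}$)
$Z{\left(j,D \right)} = D - \frac{\left(-2 + D + D^{2}\right)^{2}}{2}$
$- 301 \left(338 + Z{\left(-17,-21 \right)}\right) = - 301 \left(338 - \left(21 + \frac{\left(-2 - 21 + \left(-21\right)^{2}\right)^{2}}{2}\right)\right) = - 301 \left(338 - \left(21 + \frac{\left(-2 - 21 + 441\right)^{2}}{2}\right)\right) = - 301 \left(338 - \left(21 + \frac{418^{2}}{2}\right)\right) = - 301 \left(338 - 87383\right) = \left(-301\right) \left(-87045\right) = 26200545$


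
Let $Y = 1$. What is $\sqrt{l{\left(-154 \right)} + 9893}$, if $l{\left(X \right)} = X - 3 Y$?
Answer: $2 \sqrt{2434} \approx 98.671$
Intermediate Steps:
$l{\left(X \right)} = -3 + X$ ($l{\left(X \right)} = X - 3 = -3 + X$)
$\sqrt{l{\left(-154 \right)} + 9893} = \sqrt{\left(-3 - 154\right) + 9893} = \sqrt{-157 + 9893} = \sqrt{9736} = 2 \sqrt{2434}$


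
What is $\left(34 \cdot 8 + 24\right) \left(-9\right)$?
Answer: $-2664$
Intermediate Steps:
$\left(34 \cdot 8 + 24\right) \left(-9\right) = \left(272 + 24\right) \left(-9\right) = 296 \left(-9\right) = -2664$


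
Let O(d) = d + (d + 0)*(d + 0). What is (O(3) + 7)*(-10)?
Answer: -190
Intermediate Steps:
O(d) = d + d**2 (O(d) = d + d*d = d + d**2)
(O(3) + 7)*(-10) = (3*(1 + 3) + 7)*(-10) = (3*4 + 7)*(-10) = (12 + 7)*(-10) = 19*(-10) = -190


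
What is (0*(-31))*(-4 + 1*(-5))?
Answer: 0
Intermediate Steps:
(0*(-31))*(-4 + 1*(-5)) = 0*(-4 - 5) = 0*(-9) = 0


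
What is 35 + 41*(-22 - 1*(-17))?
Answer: -170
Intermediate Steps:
35 + 41*(-22 - 1*(-17)) = 35 + 41*(-22 + 17) = 35 + 41*(-5) = 35 - 205 = -170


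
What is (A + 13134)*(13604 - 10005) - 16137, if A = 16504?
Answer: 106651025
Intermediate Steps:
(A + 13134)*(13604 - 10005) - 16137 = (16504 + 13134)*(13604 - 10005) - 16137 = 29638*3599 - 16137 = 106667162 - 16137 = 106651025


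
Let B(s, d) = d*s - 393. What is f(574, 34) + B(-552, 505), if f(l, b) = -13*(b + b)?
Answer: -280037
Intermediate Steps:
B(s, d) = -393 + d*s
f(l, b) = -26*b
f(574, 34) + B(-552, 505) = -26*34 + (-393 + 505*(-552)) = -884 + (-393 - 278760) = -884 - 279153 = -280037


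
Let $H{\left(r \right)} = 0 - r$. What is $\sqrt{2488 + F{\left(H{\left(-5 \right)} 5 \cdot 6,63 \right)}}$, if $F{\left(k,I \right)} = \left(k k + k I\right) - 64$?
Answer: $\sqrt{34374} \approx 185.4$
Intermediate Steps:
$H{\left(r \right)} = - r$
$F{\left(k,I \right)} = -64 + k^{2} + I k$ ($F{\left(k,I \right)} = \left(k^{2} + I k\right) - 64 = -64 + k^{2} + I k$)
$\sqrt{2488 + F{\left(H{\left(-5 \right)} 5 \cdot 6,63 \right)}} = \sqrt{2488 + \left(-64 + \left(\left(-1\right) \left(-5\right) 5 \cdot 6\right)^{2} + 63 \left(-1\right) \left(-5\right) 5 \cdot 6\right)} = \sqrt{2488 + \left(-64 + \left(5 \cdot 5 \cdot 6\right)^{2} + 63 \cdot 5 \cdot 5 \cdot 6\right)} = \sqrt{2488 + \left(-64 + \left(25 \cdot 6\right)^{2} + 63 \cdot 25 \cdot 6\right)} = \sqrt{2488 + \left(-64 + 150^{2} + 63 \cdot 150\right)} = \sqrt{2488 + \left(-64 + 22500 + 9450\right)} = \sqrt{2488 + 31886} = \sqrt{34374}$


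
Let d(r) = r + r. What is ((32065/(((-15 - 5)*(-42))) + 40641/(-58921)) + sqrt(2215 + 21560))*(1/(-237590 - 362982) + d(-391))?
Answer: -174254500577163925/5944898872416 - 2348236525*sqrt(951)/600572 ≈ -1.4989e+5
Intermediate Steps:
d(r) = 2*r
((32065/(((-15 - 5)*(-42))) + 40641/(-58921)) + sqrt(2215 + 21560))*(1/(-237590 - 362982) + d(-391)) = ((32065/(((-15 - 5)*(-42))) + 40641/(-58921)) + sqrt(2215 + 21560))*(1/(-237590 - 362982) + 2*(-391)) = ((32065/((-20*(-42))) + 40641*(-1/58921)) + sqrt(23775))*(1/(-600572) - 782) = ((32065/840 - 40641/58921) + 5*sqrt(951))*(-1/600572 - 782) = ((32065*(1/840) - 40641/58921) + 5*sqrt(951))*(-469647305/600572) = ((6413/168 - 40641/58921) + 5*sqrt(951))*(-469647305/600572) = (371032685/9898728 + 5*sqrt(951))*(-469647305/600572) = -174254500577163925/5944898872416 - 2348236525*sqrt(951)/600572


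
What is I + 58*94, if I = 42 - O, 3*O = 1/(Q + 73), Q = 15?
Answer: 1450415/264 ≈ 5494.0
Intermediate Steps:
O = 1/264 (O = 1/(3*(15 + 73)) = (⅓)/88 = (⅓)*(1/88) = 1/264 ≈ 0.0037879)
I = 11087/264 (I = 42 - 1*1/264 = 42 - 1/264 = 11087/264 ≈ 41.996)
I + 58*94 = 11087/264 + 58*94 = 11087/264 + 5452 = 1450415/264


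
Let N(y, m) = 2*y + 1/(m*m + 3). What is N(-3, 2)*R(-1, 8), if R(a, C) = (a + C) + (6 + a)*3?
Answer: -902/7 ≈ -128.86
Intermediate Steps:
N(y, m) = 1/(3 + m²) + 2*y (N(y, m) = 2*y + 1/(m² + 3) = 2*y + 1/(3 + m²) = 1/(3 + m²) + 2*y)
R(a, C) = 18 + C + 4*a (R(a, C) = (C + a) + (18 + 3*a) = 18 + C + 4*a)
N(-3, 2)*R(-1, 8) = ((1 + 6*(-3) + 2*(-3)*2²)/(3 + 2²))*(18 + 8 + 4*(-1)) = ((1 - 18 + 2*(-3)*4)/(3 + 4))*(18 + 8 - 4) = ((1 - 18 - 24)/7)*22 = ((⅐)*(-41))*22 = -41/7*22 = -902/7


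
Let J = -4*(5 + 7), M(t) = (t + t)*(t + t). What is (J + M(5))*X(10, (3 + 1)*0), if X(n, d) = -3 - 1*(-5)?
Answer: 104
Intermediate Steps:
M(t) = 4*t² (M(t) = (2*t)*(2*t) = 4*t²)
J = -48 (J = -4*12 = -48)
X(n, d) = 2 (X(n, d) = -3 + 5 = 2)
(J + M(5))*X(10, (3 + 1)*0) = (-48 + 4*5²)*2 = (-48 + 4*25)*2 = (-48 + 100)*2 = 52*2 = 104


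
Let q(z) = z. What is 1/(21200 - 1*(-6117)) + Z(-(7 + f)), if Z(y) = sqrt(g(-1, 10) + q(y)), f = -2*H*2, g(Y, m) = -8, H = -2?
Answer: 1/27317 + I*sqrt(23) ≈ 3.6607e-5 + 4.7958*I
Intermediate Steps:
f = 8 (f = -2*(-2)*2 = 4*2 = 8)
Z(y) = sqrt(-8 + y)
1/(21200 - 1*(-6117)) + Z(-(7 + f)) = 1/(21200 - 1*(-6117)) + sqrt(-8 - (7 + 8)) = 1/(21200 + 6117) + sqrt(-8 - 1*15) = 1/27317 + sqrt(-8 - 15) = 1/27317 + sqrt(-23) = 1/27317 + I*sqrt(23)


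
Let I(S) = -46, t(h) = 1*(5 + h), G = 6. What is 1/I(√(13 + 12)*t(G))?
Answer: -1/46 ≈ -0.021739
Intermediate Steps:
t(h) = 5 + h
1/I(√(13 + 12)*t(G)) = 1/(-46) = -1/46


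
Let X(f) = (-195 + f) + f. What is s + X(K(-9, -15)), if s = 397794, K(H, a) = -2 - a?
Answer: 397625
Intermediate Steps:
X(f) = -195 + 2*f
s + X(K(-9, -15)) = 397794 + (-195 + 2*(-2 - 1*(-15))) = 397794 + (-195 + 2*(-2 + 15)) = 397794 + (-195 + 2*13) = 397794 + (-195 + 26) = 397794 - 169 = 397625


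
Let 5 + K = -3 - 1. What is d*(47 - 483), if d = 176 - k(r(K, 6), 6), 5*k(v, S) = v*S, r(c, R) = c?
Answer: -407224/5 ≈ -81445.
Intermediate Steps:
K = -9 (K = -5 + (-3 - 1) = -5 - 4 = -9)
k(v, S) = S*v/5 (k(v, S) = (v*S)/5 = (S*v)/5 = S*v/5)
d = 934/5 (d = 176 - 6*(-9)/5 = 176 - 1*(-54/5) = 176 + 54/5 = 934/5 ≈ 186.80)
d*(47 - 483) = 934*(47 - 483)/5 = (934/5)*(-436) = -407224/5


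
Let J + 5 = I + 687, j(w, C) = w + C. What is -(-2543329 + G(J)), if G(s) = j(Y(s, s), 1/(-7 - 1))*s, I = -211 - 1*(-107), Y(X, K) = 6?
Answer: 10159733/4 ≈ 2.5399e+6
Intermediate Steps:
I = -104 (I = -211 + 107 = -104)
j(w, C) = C + w
J = 578 (J = -5 + (-104 + 687) = -5 + 583 = 578)
G(s) = 47*s/8 (G(s) = (1/(-7 - 1) + 6)*s = (1/(-8) + 6)*s = (-1/8 + 6)*s = 47*s/8)
-(-2543329 + G(J)) = -(-2543329 + (47/8)*578) = -(-2543329 + 13583/4) = -1*(-10159733/4) = 10159733/4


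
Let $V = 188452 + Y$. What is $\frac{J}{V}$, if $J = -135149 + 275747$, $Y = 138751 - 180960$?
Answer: $\frac{140598}{146243} \approx 0.9614$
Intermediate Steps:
$Y = -42209$
$J = 140598$
$V = 146243$ ($V = 188452 - 42209 = 146243$)
$\frac{J}{V} = \frac{140598}{146243}$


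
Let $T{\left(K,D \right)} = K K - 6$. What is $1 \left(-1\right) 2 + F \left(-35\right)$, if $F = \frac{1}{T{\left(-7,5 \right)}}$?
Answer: $- \frac{121}{43} \approx -2.814$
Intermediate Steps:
$T{\left(K,D \right)} = -6 + K^{2}$ ($T{\left(K,D \right)} = K^{2} - 6 = -6 + K^{2}$)
$F = \frac{1}{43}$ ($F = \frac{1}{-6 + \left(-7\right)^{2}} = \frac{1}{-6 + 49} = \frac{1}{43} \approx 0.023256$)
$1 \left(-1\right) 2 + F \left(-35\right) = 1 \left(-1\right) 2 + \frac{1}{43} \left(-35\right) = \left(-1\right) 2 - \frac{35}{43} = -2 - \frac{35}{43} = - \frac{121}{43}$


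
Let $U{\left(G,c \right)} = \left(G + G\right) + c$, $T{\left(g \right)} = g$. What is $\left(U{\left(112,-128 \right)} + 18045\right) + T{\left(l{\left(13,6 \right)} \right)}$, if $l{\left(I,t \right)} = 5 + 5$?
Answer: $18151$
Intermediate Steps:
$l{\left(I,t \right)} = 10$
$U{\left(G,c \right)} = c + 2 G$ ($U{\left(G,c \right)} = 2 G + c = c + 2 G$)
$\left(U{\left(112,-128 \right)} + 18045\right) + T{\left(l{\left(13,6 \right)} \right)} = \left(\left(-128 + 2 \cdot 112\right) + 18045\right) + 10 = \left(\left(-128 + 224\right) + 18045\right) + 10 = \left(96 + 18045\right) + 10 = 18141 + 10 = 18151$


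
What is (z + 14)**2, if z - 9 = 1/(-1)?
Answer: 484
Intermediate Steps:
z = 8 (z = 9 + 1/(-1) = 9 - 1 = 8)
(z + 14)**2 = (8 + 14)**2 = 22**2 = 484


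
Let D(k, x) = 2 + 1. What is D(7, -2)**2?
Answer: 9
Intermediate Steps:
D(k, x) = 3
D(7, -2)**2 = 3**2 = 9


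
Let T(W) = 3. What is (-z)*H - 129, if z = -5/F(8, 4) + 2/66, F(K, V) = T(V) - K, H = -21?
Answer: -1181/11 ≈ -107.36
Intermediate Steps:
F(K, V) = 3 - K
z = 34/33 (z = -5/(3 - 1*8) + 2/66 = -5/(3 - 8) + 2*(1/66) = -5/(-5) + 1/33 = -5*(-⅕) + 1/33 = 1 + 1/33 = 34/33 ≈ 1.0303)
(-z)*H - 129 = -1*34/33*(-21) - 129 = -34/33*(-21) - 129 = 238/11 - 129 = -1181/11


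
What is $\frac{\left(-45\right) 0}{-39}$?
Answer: $0$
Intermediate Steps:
$\frac{\left(-45\right) 0}{-39} = 0 \left(- \frac{1}{39}\right) = 0$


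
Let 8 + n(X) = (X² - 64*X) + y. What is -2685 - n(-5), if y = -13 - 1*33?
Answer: -2976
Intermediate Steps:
y = -46 (y = -13 - 33 = -46)
n(X) = -54 + X² - 64*X (n(X) = -8 + ((X² - 64*X) - 46) = -8 + (-46 + X² - 64*X) = -54 + X² - 64*X)
-2685 - n(-5) = -2685 - (-54 + (-5)² - 64*(-5)) = -2685 - (-54 + 25 + 320) = -2685 - 1*291 = -2685 - 291 = -2976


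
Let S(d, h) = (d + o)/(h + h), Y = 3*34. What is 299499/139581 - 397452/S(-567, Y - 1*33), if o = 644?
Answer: -231992973001/325689 ≈ -7.1231e+5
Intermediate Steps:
Y = 102
S(d, h) = (644 + d)/(2*h) (S(d, h) = (d + 644)/(h + h) = (644 + d)/((2*h)) = (644 + d)*(1/(2*h)) = (644 + d)/(2*h))
299499/139581 - 397452/S(-567, Y - 1*33) = 299499/139581 - 397452*2*(102 - 1*33)/(644 - 567) = 299499*(1/139581) - 397452/((½)*77/(102 - 33)) = 99833/46527 - 397452/((½)*77/69) = 99833/46527 - 397452/((½)*(1/69)*77) = 99833/46527 - 397452/77/138 = 99833/46527 - 397452*138/77 = 99833/46527 - 4986216/7 = -231992973001/325689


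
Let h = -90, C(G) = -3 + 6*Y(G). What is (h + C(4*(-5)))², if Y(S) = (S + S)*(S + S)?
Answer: 90383049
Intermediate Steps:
Y(S) = 4*S² (Y(S) = (2*S)*(2*S) = 4*S²)
C(G) = -3 + 24*G² (C(G) = -3 + 6*(4*G²) = -3 + 24*G²)
(h + C(4*(-5)))² = (-90 + (-3 + 24*(4*(-5))²))² = (-90 + (-3 + 24*(-20)²))² = (-90 + (-3 + 24*400))² = (-90 + (-3 + 9600))² = (-90 + 9597)² = 9507² = 90383049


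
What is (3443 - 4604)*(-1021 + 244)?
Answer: 902097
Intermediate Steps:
(3443 - 4604)*(-1021 + 244) = -1161*(-777) = 902097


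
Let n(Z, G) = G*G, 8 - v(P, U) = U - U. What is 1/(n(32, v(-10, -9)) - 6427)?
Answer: -1/6363 ≈ -0.00015716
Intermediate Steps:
v(P, U) = 8 (v(P, U) = 8 - (U - U) = 8 - 1*0 = 8 + 0 = 8)
n(Z, G) = G**2
1/(n(32, v(-10, -9)) - 6427) = 1/(8**2 - 6427) = 1/(64 - 6427) = 1/(-6363) = -1/6363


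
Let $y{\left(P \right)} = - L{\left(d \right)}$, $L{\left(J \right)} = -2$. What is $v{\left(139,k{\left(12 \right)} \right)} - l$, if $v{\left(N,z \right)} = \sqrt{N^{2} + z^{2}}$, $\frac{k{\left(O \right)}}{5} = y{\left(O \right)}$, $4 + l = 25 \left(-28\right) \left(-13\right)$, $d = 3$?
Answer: $-9096 + \sqrt{19421} \approx -8956.6$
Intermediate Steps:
$y{\left(P \right)} = 2$ ($y{\left(P \right)} = \left(-1\right) \left(-2\right) = 2$)
$l = 9096$ ($l = -4 + 25 \left(-28\right) \left(-13\right) = -4 - -9100 = -4 + 9100 = 9096$)
$k{\left(O \right)} = 10$ ($k{\left(O \right)} = 5 \cdot 2 = 10$)
$v{\left(139,k{\left(12 \right)} \right)} - l = \sqrt{139^{2} + 10^{2}} - 9096 = \sqrt{19321 + 100} - 9096 = \sqrt{19421} - 9096 = -9096 + \sqrt{19421}$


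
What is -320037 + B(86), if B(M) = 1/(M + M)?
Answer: -55046363/172 ≈ -3.2004e+5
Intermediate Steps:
B(M) = 1/(2*M)
-320037 + B(86) = -320037 + (½)/86 = -320037 + (½)*(1/86) = -320037 + 1/172 = -55046363/172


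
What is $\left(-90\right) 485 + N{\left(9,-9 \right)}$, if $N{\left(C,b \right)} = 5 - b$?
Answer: $-43636$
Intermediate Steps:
$\left(-90\right) 485 + N{\left(9,-9 \right)} = \left(-90\right) 485 + \left(5 - -9\right) = -43650 + \left(5 + 9\right) = -43650 + 14 = -43636$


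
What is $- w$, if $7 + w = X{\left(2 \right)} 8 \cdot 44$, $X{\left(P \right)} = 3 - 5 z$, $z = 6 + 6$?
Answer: $20071$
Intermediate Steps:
$z = 12$
$X{\left(P \right)} = -57$ ($X{\left(P \right)} = 3 - 60 = -57$)
$w = -20071$ ($w = -7 + \left(-57\right) 8 \cdot 44 = -7 - 20064 = -20071$)
$- w = \left(-1\right) \left(-20071\right) = 20071$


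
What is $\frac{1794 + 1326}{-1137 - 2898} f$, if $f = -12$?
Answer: $\frac{2496}{269} \approx 9.2788$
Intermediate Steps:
$\frac{1794 + 1326}{-1137 - 2898} f = \frac{1794 + 1326}{-1137 - 2898} \left(-12\right) = \frac{3120}{-4035} \left(-12\right) = 3120 \left(- \frac{1}{4035}\right) \left(-12\right) = \left(- \frac{208}{269}\right) \left(-12\right) = \frac{2496}{269}$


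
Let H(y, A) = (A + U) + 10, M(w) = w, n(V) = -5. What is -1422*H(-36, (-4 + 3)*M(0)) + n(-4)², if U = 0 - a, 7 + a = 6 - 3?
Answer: -19883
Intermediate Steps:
a = -4 (a = -7 + (6 - 3) = -7 + 3 = -4)
U = 4 (U = 0 - 1*(-4) = 0 + 4 = 4)
H(y, A) = 14 + A (H(y, A) = (A + 4) + 10 = (4 + A) + 10 = 14 + A)
-1422*H(-36, (-4 + 3)*M(0)) + n(-4)² = -1422*(14 + (-4 + 3)*0) + (-5)² = -1422*(14 - 1*0) + 25 = -1422*(14 + 0) + 25 = -1422*14 + 25 = -19908 + 25 = -19883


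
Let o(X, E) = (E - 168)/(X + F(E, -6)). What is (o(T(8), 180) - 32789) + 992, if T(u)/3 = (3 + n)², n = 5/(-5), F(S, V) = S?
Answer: -508751/16 ≈ -31797.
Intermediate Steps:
n = -1 (n = 5*(-⅕) = -1)
T(u) = 12 (T(u) = 3*(3 - 1)² = 3*2² = 3*4 = 12)
o(X, E) = (-168 + E)/(E + X) (o(X, E) = (E - 168)/(X + E) = (-168 + E)/(E + X))
(o(T(8), 180) - 32789) + 992 = ((-168 + 180)/(180 + 12) - 32789) + 992 = (12/192 - 32789) + 992 = ((1/192)*12 - 32789) + 992 = (1/16 - 32789) + 992 = -524623/16 + 992 = -508751/16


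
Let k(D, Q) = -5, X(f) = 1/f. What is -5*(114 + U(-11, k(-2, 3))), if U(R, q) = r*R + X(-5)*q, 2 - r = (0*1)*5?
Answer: -465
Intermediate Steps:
r = 2 (r = 2 - 0*1*5 = 2 - 0*5 = 2 - 1*0 = 2 + 0 = 2)
U(R, q) = 2*R - q/5 (U(R, q) = 2*R + q/(-5) = 2*R - q/5)
-5*(114 + U(-11, k(-2, 3))) = -5*(114 + (2*(-11) - ⅕*(-5))) = -5*(114 + (-22 + 1)) = -5*(114 - 21) = -5*93 = -465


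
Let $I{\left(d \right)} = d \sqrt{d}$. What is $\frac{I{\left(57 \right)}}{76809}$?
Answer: $\frac{19 \sqrt{57}}{25603} \approx 0.0056027$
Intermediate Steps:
$I{\left(d \right)} = d^{\frac{3}{2}}$
$\frac{I{\left(57 \right)}}{76809} = \frac{57^{\frac{3}{2}}}{76809} = 57 \sqrt{57} \cdot \frac{1}{76809} = \frac{19 \sqrt{57}}{25603}$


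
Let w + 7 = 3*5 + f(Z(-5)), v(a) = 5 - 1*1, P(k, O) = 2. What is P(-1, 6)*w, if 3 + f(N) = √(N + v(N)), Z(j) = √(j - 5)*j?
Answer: 10 + 2*√(4 - 5*I*√10) ≈ 16.373 - 4.9618*I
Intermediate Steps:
v(a) = 4 (v(a) = 5 - 1 = 4)
Z(j) = j*√(-5 + j) (Z(j) = √(-5 + j)*j = j*√(-5 + j))
f(N) = -3 + √(4 + N) (f(N) = -3 + √(N + 4) = -3 + √(4 + N))
w = 5 + √(4 - 5*I*√10) (w = -7 + (3*5 + (-3 + √(4 - 5*√(-5 - 5)))) = -7 + (15 + (-3 + √(4 - 5*I*√10))) = -7 + (12 + √(4 - 5*I*√10)) = 5 + √(4 - 5*I*√10) ≈ 8.1866 - 2.4809*I)
P(-1, 6)*w = 2*(5 + √(4 - 5*I*√10)) = 10 + 2*√(4 - 5*I*√10)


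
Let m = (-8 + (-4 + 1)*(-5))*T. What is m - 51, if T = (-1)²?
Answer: -44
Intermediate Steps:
T = 1
m = 7 (m = (-8 + (-4 + 1)*(-5))*1 = (-8 - 3*(-5))*1 = (-8 + 15)*1 = 7*1 = 7)
m - 51 = 7 - 51 = -44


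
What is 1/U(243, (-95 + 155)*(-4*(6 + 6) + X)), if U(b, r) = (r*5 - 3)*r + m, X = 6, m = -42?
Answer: 1/31759518 ≈ 3.1487e-8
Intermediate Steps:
U(b, r) = -42 + r*(-3 + 5*r) (U(b, r) = (r*5 - 3)*r - 42 = (5*r - 3)*r - 42 = (-3 + 5*r)*r - 42 = r*(-3 + 5*r) - 42 = -42 + r*(-3 + 5*r))
1/U(243, (-95 + 155)*(-4*(6 + 6) + X)) = 1/(-42 - 3*(-95 + 155)*(-4*(6 + 6) + 6) + 5*((-95 + 155)*(-4*(6 + 6) + 6))²) = 1/(-42 - 180*(-4*12 + 6) + 5*(60*(-4*12 + 6))²) = 1/(-42 - 180*(-48 + 6) + 5*(60*(-48 + 6))²) = 1/(-42 - 180*(-42) + 5*(60*(-42))²) = 1/(-42 - 3*(-2520) + 5*(-2520)²) = 1/(-42 + 7560 + 5*6350400) = 1/(-42 + 7560 + 31752000) = 1/31759518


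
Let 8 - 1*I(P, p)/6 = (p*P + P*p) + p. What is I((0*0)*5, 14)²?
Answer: 1296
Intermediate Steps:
I(P, p) = 48 - 6*p - 12*P*p (I(P, p) = 48 - 6*((p*P + P*p) + p) = 48 - 6*((P*p + P*p) + p) = 48 - 6*(2*P*p + p) = 48 - 6*(p + 2*P*p) = 48 + (-6*p - 12*P*p) = 48 - 6*p - 12*P*p)
I((0*0)*5, 14)² = (48 - 6*14 - 12*(0*0)*5*14)² = (48 - 84 - 12*0*5*14)² = (48 - 84 - 12*0*14)² = (48 - 84 + 0)² = (-36)² = 1296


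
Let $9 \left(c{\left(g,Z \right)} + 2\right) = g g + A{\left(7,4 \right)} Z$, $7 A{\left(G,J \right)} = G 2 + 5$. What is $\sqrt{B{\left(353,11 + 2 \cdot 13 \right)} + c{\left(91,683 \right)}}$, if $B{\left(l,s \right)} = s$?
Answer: $\frac{\sqrt{512043}}{21} \approx 34.075$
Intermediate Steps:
$A{\left(G,J \right)} = \frac{5}{7} + \frac{2 G}{7}$ ($A{\left(G,J \right)} = \frac{G 2 + 5}{7} = \frac{2 G + 5}{7} = \frac{5 + 2 G}{7} = \frac{5}{7} + \frac{2 G}{7}$)
$c{\left(g,Z \right)} = -2 + \frac{g^{2}}{9} + \frac{19 Z}{63}$ ($c{\left(g,Z \right)} = -2 + \frac{g g + \left(\frac{5}{7} + \frac{2}{7} \cdot 7\right) Z}{9} = -2 + \frac{g^{2} + \left(\frac{5}{7} + 2\right) Z}{9} = -2 + \frac{g^{2} + \frac{19 Z}{7}}{9} = -2 + \left(\frac{g^{2}}{9} + \frac{19 Z}{63}\right) = -2 + \frac{g^{2}}{9} + \frac{19 Z}{63}$)
$\sqrt{B{\left(353,11 + 2 \cdot 13 \right)} + c{\left(91,683 \right)}} = \sqrt{\left(11 + 2 \cdot 13\right) + \left(-2 + \frac{91^{2}}{9} + \frac{19}{63} \cdot 683\right)} = \sqrt{\left(11 + 26\right) + \left(-2 + \frac{1}{9} \cdot 8281 + \frac{12977}{63}\right)} = \sqrt{37 + \left(-2 + \frac{8281}{9} + \frac{12977}{63}\right)} = \sqrt{37 + \frac{23606}{21}} = \sqrt{\frac{24383}{21}} = \frac{\sqrt{512043}}{21}$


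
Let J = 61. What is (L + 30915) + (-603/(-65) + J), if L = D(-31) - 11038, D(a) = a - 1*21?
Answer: 1293193/65 ≈ 19895.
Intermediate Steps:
D(a) = -21 + a (D(a) = a - 21 = -21 + a)
L = -11090 (L = (-21 - 31) - 11038 = -52 - 11038 = -11090)
(L + 30915) + (-603/(-65) + J) = (-11090 + 30915) + (-603/(-65) + 61) = 19825 + (-603*(-1)/65 + 61) = 19825 + (-9*(-67/65) + 61) = 19825 + (603/65 + 61) = 19825 + 4568/65 = 1293193/65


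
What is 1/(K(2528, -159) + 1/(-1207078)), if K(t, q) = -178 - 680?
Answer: -1207078/1035672925 ≈ -0.0011655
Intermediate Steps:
K(t, q) = -858
1/(K(2528, -159) + 1/(-1207078)) = 1/(-858 + 1/(-1207078)) = 1/(-858 - 1/1207078) = 1/(-1035672925/1207078) = -1207078/1035672925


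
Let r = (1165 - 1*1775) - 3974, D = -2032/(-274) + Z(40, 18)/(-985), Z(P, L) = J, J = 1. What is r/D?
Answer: -206195960/333541 ≈ -618.20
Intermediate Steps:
Z(P, L) = 1
D = 1000623/134945 (D = -2032/(-274) + 1/(-985) = -2032*(-1/274) + 1*(-1/985) = 1016/137 - 1/985 = 1000623/134945 ≈ 7.4150)
r = -4584 (r = (1165 - 1775) - 3974 = -610 - 3974 = -4584)
r/D = -4584/1000623/134945 = -4584*134945/1000623 = -206195960/333541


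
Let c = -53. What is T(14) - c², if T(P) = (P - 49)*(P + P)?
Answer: -3789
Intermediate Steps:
T(P) = 2*P*(-49 + P) (T(P) = (-49 + P)*(2*P) = 2*P*(-49 + P))
T(14) - c² = 2*14*(-49 + 14) - 1*(-53)² = 2*14*(-35) - 1*2809 = -980 - 2809 = -3789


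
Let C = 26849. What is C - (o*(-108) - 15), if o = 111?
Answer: 38852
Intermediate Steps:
C - (o*(-108) - 15) = 26849 - (111*(-108) - 15) = 26849 - (-11988 - 15) = 26849 - 1*(-12003) = 26849 + 12003 = 38852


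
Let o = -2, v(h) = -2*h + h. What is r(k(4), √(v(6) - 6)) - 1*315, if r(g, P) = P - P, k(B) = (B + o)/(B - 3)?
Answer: -315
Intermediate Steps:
v(h) = -h
k(B) = (-2 + B)/(-3 + B) (k(B) = (B - 2)/(B - 3) = (-2 + B)/(-3 + B))
r(g, P) = 0
r(k(4), √(v(6) - 6)) - 1*315 = 0 - 1*315 = 0 - 315 = -315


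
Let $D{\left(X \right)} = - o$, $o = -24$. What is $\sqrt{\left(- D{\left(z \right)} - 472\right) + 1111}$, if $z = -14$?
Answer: $\sqrt{615} \approx 24.799$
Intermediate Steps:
$D{\left(X \right)} = 24$ ($D{\left(X \right)} = \left(-1\right) \left(-24\right) = 24$)
$\sqrt{\left(- D{\left(z \right)} - 472\right) + 1111} = \sqrt{\left(\left(-1\right) 24 - 472\right) + 1111} = \sqrt{\left(-24 - 472\right) + 1111} = \sqrt{-496 + 1111} = \sqrt{615}$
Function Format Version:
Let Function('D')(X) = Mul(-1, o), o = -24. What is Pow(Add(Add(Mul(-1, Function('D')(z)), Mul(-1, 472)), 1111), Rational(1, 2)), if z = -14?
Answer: Pow(615, Rational(1, 2)) ≈ 24.799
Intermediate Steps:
Function('D')(X) = 24 (Function('D')(X) = Mul(-1, -24) = 24)
Pow(Add(Add(Mul(-1, Function('D')(z)), Mul(-1, 472)), 1111), Rational(1, 2)) = Pow(Add(Add(Mul(-1, 24), Mul(-1, 472)), 1111), Rational(1, 2)) = Pow(Add(Add(-24, -472), 1111), Rational(1, 2)) = Pow(Add(-496, 1111), Rational(1, 2)) = Pow(615, Rational(1, 2))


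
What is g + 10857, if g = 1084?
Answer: 11941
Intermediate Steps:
g + 10857 = 1084 + 10857 = 11941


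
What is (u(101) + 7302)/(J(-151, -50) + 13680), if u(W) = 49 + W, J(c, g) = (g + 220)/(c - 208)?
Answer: 1337634/2455475 ≈ 0.54476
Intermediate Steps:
J(c, g) = (220 + g)/(-208 + c)
(u(101) + 7302)/(J(-151, -50) + 13680) = ((49 + 101) + 7302)/((220 - 50)/(-208 - 151) + 13680) = (150 + 7302)/(170/(-359) + 13680) = 7452/(-1/359*170 + 13680) = 7452/(-170/359 + 13680) = 7452/(4910950/359) = 7452*(359/4910950) = 1337634/2455475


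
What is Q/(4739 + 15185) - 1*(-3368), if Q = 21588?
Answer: 16781405/4981 ≈ 3369.1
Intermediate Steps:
Q/(4739 + 15185) - 1*(-3368) = 21588/(4739 + 15185) - 1*(-3368) = 21588/19924 + 3368 = 21588*(1/19924) + 3368 = 5397/4981 + 3368 = 16781405/4981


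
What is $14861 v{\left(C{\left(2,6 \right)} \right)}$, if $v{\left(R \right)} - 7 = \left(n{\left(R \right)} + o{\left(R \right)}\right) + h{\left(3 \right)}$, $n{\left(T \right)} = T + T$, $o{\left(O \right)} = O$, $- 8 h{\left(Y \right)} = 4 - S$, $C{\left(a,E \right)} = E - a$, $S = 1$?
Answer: $\frac{2214289}{8} \approx 2.7679 \cdot 10^{5}$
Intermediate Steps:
$h{\left(Y \right)} = - \frac{3}{8}$ ($h{\left(Y \right)} = - \frac{4 - 1}{8} = \left(- \frac{1}{8}\right) 3 = - \frac{3}{8}$)
$n{\left(T \right)} = 2 T$
$v{\left(R \right)} = \frac{53}{8} + 3 R$ ($v{\left(R \right)} = 7 + \left(\left(2 R + R\right) - \frac{3}{8}\right) = 7 + \left(3 R - \frac{3}{8}\right) = 7 + \left(- \frac{3}{8} + 3 R\right) = \frac{53}{8} + 3 R$)
$14861 v{\left(C{\left(2,6 \right)} \right)} = 14861 \left(\frac{53}{8} + 3 \left(6 - 2\right)\right) = 14861 \left(\frac{53}{8} + 3 \cdot 4\right) = 14861 \left(\frac{53}{8} + 12\right) = 14861 \cdot \frac{149}{8} = \frac{2214289}{8}$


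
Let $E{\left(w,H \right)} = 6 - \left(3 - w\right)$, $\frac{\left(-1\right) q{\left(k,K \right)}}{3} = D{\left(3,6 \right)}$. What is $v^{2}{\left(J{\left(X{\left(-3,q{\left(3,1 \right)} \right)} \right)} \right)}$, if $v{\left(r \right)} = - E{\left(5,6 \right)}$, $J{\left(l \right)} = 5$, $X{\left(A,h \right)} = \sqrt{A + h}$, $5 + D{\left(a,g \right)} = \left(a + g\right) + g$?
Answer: $64$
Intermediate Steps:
$D{\left(a,g \right)} = -5 + a + 2 g$ ($D{\left(a,g \right)} = -5 + \left(\left(a + g\right) + g\right) = -5 + \left(a + 2 g\right) = -5 + a + 2 g$)
$q{\left(k,K \right)} = -30$ ($q{\left(k,K \right)} = - 3 \left(-5 + 3 + 2 \cdot 6\right) = - 3 \left(-5 + 3 + 12\right) = \left(-3\right) 10 = -30$)
$E{\left(w,H \right)} = 3 + w$ ($E{\left(w,H \right)} = 6 + \left(-3 + w\right) = 3 + w$)
$v{\left(r \right)} = -8$ ($v{\left(r \right)} = - (3 + 5) = \left(-1\right) 8 = -8$)
$v^{2}{\left(J{\left(X{\left(-3,q{\left(3,1 \right)} \right)} \right)} \right)} = \left(-8\right)^{2} = 64$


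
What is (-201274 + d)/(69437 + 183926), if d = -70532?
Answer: -271806/253363 ≈ -1.0728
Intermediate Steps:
(-201274 + d)/(69437 + 183926) = (-201274 - 70532)/(69437 + 183926) = -271806/253363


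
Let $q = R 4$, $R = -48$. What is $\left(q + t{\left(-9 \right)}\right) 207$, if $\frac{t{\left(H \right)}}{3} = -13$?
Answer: $-47817$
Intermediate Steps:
$t{\left(H \right)} = -39$ ($t{\left(H \right)} = 3 \left(-13\right) = -39$)
$q = -192$ ($q = \left(-48\right) 4 = -192$)
$\left(q + t{\left(-9 \right)}\right) 207 = \left(-192 - 39\right) 207 = \left(-231\right) 207 = -47817$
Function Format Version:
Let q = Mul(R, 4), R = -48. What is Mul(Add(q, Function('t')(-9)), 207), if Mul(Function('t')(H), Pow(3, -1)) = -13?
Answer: -47817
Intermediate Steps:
Function('t')(H) = -39 (Function('t')(H) = Mul(3, -13) = -39)
q = -192 (q = Mul(-48, 4) = -192)
Mul(Add(q, Function('t')(-9)), 207) = Mul(Add(-192, -39), 207) = Mul(-231, 207) = -47817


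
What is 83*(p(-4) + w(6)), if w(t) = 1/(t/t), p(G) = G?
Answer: -249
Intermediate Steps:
w(t) = 1 (w(t) = 1/1 = 1)
83*(p(-4) + w(6)) = 83*(-4 + 1) = 83*(-3) = -249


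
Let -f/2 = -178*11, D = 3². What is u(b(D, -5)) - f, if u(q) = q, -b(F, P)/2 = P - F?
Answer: -3888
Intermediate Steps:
D = 9
b(F, P) = -2*P + 2*F (b(F, P) = -2*(P - F) = -2*P + 2*F)
f = 3916 (f = -(-356)*11 = -2*(-1958) = 3916)
u(b(D, -5)) - f = (-2*(-5) + 2*9) - 1*3916 = (10 + 18) - 3916 = 28 - 3916 = -3888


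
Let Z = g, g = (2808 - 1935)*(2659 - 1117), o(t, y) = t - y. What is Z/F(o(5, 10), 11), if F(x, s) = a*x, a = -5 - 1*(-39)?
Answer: -673083/85 ≈ -7918.6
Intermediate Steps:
a = 34 (a = -5 + 39 = 34)
g = 1346166 (g = 873*1542 = 1346166)
Z = 1346166
F(x, s) = 34*x
Z/F(o(5, 10), 11) = 1346166/((34*(5 - 1*10))) = 1346166/((34*(5 - 10))) = 1346166/((34*(-5))) = 1346166/(-170) = 1346166*(-1/170) = -673083/85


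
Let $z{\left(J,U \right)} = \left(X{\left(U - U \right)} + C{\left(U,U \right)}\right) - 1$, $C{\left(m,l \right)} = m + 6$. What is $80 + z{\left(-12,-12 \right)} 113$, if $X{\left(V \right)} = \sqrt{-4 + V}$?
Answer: $-711 + 226 i \approx -711.0 + 226.0 i$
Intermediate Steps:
$C{\left(m,l \right)} = 6 + m$
$z{\left(J,U \right)} = 5 + U + 2 i$ ($z{\left(J,U \right)} = \left(\sqrt{-4 + \left(U - U\right)} + \left(6 + U\right)\right) - 1 = \left(\sqrt{-4 + 0} + \left(6 + U\right)\right) - 1 = \left(\sqrt{-4} + \left(6 + U\right)\right) - 1 = \left(2 i + \left(6 + U\right)\right) - 1 = \left(6 + U + 2 i\right) - 1 = 5 + U + 2 i$)
$80 + z{\left(-12,-12 \right)} 113 = 80 + \left(5 - 12 + 2 i\right) 113 = 80 + \left(-7 + 2 i\right) 113 = 80 - \left(791 - 226 i\right) = -711 + 226 i$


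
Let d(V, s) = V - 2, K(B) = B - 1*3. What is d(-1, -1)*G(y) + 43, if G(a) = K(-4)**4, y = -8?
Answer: -7160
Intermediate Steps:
K(B) = -3 + B (K(B) = B - 3 = -3 + B)
G(a) = 2401 (G(a) = (-3 - 4)**4 = (-7)**4 = 2401)
d(V, s) = -2 + V
d(-1, -1)*G(y) + 43 = (-2 - 1)*2401 + 43 = -3*2401 + 43 = -7203 + 43 = -7160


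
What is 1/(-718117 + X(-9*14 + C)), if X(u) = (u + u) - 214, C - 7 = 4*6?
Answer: -1/718521 ≈ -1.3917e-6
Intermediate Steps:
C = 31 (C = 7 + 4*6 = 7 + 24 = 31)
X(u) = -214 + 2*u (X(u) = 2*u - 214 = -214 + 2*u)
1/(-718117 + X(-9*14 + C)) = 1/(-718117 + (-214 + 2*(-9*14 + 31))) = 1/(-718117 + (-214 + 2*(-126 + 31))) = 1/(-718117 + (-214 + 2*(-95))) = 1/(-718117 + (-214 - 190)) = 1/(-718117 - 404) = 1/(-718521) = -1/718521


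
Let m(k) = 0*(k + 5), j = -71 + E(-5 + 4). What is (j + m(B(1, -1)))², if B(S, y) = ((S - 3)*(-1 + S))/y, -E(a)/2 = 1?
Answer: 5329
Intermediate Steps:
E(a) = -2 (E(a) = -2*1 = -2)
j = -73 (j = -71 - 2 = -73)
B(S, y) = (-1 + S)*(-3 + S)/y (B(S, y) = ((-3 + S)*(-1 + S))/y = ((-1 + S)*(-3 + S))/y = (-1 + S)*(-3 + S)/y)
m(k) = 0 (m(k) = 0*(5 + k) = 0)
(j + m(B(1, -1)))² = (-73 + 0)² = (-73)² = 5329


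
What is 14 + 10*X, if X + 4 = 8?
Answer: 54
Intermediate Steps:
X = 4 (X = -4 + 8 = 4)
14 + 10*X = 14 + 10*4 = 14 + 40 = 54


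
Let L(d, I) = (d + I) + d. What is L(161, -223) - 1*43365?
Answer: -43266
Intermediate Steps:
L(d, I) = I + 2*d (L(d, I) = (I + d) + d = I + 2*d)
L(161, -223) - 1*43365 = (-223 + 2*161) - 1*43365 = (-223 + 322) - 43365 = 99 - 43365 = -43266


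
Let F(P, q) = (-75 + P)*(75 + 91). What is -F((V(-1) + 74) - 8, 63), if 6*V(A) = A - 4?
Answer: 4897/3 ≈ 1632.3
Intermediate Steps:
V(A) = -⅔ + A/6 (V(A) = (A - 4)/6 = (-4 + A)/6 = -⅔ + A/6)
F(P, q) = -12450 + 166*P (F(P, q) = (-75 + P)*166 = -12450 + 166*P)
-F((V(-1) + 74) - 8, 63) = -(-12450 + 166*(((-⅔ + (⅙)*(-1)) + 74) - 8)) = -(-12450 + 166*(((-⅔ - ⅙) + 74) - 8)) = -(-12450 + 166*((-⅚ + 74) - 8)) = -(-12450 + 166*(439/6 - 8)) = -(-12450 + 166*(391/6)) = -(-12450 + 32453/3) = -1*(-4897/3) = 4897/3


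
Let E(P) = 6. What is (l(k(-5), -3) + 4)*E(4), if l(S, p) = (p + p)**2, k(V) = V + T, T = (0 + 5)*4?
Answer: 240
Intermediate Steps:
T = 20 (T = 5*4 = 20)
k(V) = 20 + V (k(V) = V + 20 = 20 + V)
l(S, p) = 4*p**2 (l(S, p) = (2*p)**2 = 4*p**2)
(l(k(-5), -3) + 4)*E(4) = (4*(-3)**2 + 4)*6 = (4*9 + 4)*6 = (36 + 4)*6 = 40*6 = 240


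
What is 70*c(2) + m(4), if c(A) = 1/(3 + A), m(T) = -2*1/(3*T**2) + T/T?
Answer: 359/24 ≈ 14.958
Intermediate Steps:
m(T) = 1 - 2/(3*T**2) (m(T) = -2*1/(3*T**2) + 1 = -2/(3*T**2) + 1 = 1 - 2/(3*T**2))
70*c(2) + m(4) = 70/(3 + 2) + (1 - 2/3/4**2) = 70/5 + (1 - 2/3*1/16) = 70*(1/5) + (1 - 1/24) = 14 + 23/24 = 359/24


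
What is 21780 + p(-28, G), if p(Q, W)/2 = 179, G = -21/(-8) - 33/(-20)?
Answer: 22138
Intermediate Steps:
G = 171/40 (G = -21*(-⅛) - 33*(-1/20) = 21/8 + 33/20 = 171/40 ≈ 4.2750)
p(Q, W) = 358 (p(Q, W) = 2*179 = 358)
21780 + p(-28, G) = 21780 + 358 = 22138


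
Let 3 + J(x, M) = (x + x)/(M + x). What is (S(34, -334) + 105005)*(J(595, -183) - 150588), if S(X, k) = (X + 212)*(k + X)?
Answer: -968015016955/206 ≈ -4.6991e+9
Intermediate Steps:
S(X, k) = (212 + X)*(X + k)
J(x, M) = -3 + 2*x/(M + x) (J(x, M) = -3 + (x + x)/(M + x) = -3 + (2*x)/(M + x) = -3 + 2*x/(M + x))
(S(34, -334) + 105005)*(J(595, -183) - 150588) = ((34**2 + 212*34 + 212*(-334) + 34*(-334)) + 105005)*((-1*595 - 3*(-183))/(-183 + 595) - 150588) = ((1156 + 7208 - 70808 - 11356) + 105005)*((-595 + 549)/412 - 150588) = (-73800 + 105005)*((1/412)*(-46) - 150588) = 31205*(-23/206 - 150588) = 31205*(-31021151/206) = -968015016955/206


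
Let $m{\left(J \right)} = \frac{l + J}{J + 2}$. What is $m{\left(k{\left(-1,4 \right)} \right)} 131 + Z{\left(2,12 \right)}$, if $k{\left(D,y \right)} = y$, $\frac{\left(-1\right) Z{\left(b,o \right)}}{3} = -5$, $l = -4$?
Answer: $15$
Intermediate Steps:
$Z{\left(b,o \right)} = 15$ ($Z{\left(b,o \right)} = \left(-3\right) \left(-5\right) = 15$)
$m{\left(J \right)} = \frac{-4 + J}{2 + J}$ ($m{\left(J \right)} = \frac{-4 + J}{J + 2} = \frac{-4 + J}{2 + J}$)
$m{\left(k{\left(-1,4 \right)} \right)} 131 + Z{\left(2,12 \right)} = \frac{-4 + 4}{2 + 4} \cdot 131 + 15 = \frac{1}{6} \cdot 0 \cdot 131 + 15 = 0 \cdot 131 + 15 = 0 + 15 = 15$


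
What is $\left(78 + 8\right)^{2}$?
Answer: $7396$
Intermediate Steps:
$\left(78 + 8\right)^{2} = 86^{2} = 7396$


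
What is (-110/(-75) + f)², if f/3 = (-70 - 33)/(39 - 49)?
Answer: 942841/900 ≈ 1047.6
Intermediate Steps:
f = 309/10 (f = 3*((-70 - 33)/(39 - 49)) = 3*(-103/(-10)) = 3*(-103*(-⅒)) = 3*(103/10) = 309/10 ≈ 30.900)
(-110/(-75) + f)² = (-110/(-75) + 309/10)² = (-110*(-1/75) + 309/10)² = (22/15 + 309/10)² = (971/30)² = 942841/900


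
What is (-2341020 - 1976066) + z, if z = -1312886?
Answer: -5629972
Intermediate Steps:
(-2341020 - 1976066) + z = (-2341020 - 1976066) - 1312886 = -4317086 - 1312886 = -5629972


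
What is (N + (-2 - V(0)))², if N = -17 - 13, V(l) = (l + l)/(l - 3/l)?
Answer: 1024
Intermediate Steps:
V(l) = 2*l/(l - 3/l) (V(l) = (2*l)/(l - 3/l) = 2*l/(l - 3/l))
N = -30
(N + (-2 - V(0)))² = (-30 + (-2 - 2*0²/(-3 + 0²)))² = (-30 + (-2 - 2*0/(-3 + 0)))² = (-30 + (-2 - 2*0/(-3)))² = (-30 + (-2 - 2*0*(-1)/3))² = (-30 + (-2 - 1*0))² = (-30 + (-2 + 0))² = (-30 - 2)² = (-32)² = 1024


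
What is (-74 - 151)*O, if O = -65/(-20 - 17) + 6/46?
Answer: -361350/851 ≈ -424.62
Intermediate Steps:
O = 1606/851 (O = -65/(-37) + 6*(1/46) = -65*(-1/37) + 3/23 = 65/37 + 3/23 = 1606/851 ≈ 1.8872)
(-74 - 151)*O = (-74 - 151)*(1606/851) = -225*1606/851 = -361350/851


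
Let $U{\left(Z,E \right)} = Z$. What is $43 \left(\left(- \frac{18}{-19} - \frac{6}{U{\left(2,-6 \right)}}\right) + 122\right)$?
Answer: $\frac{97997}{19} \approx 5157.7$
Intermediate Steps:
$43 \left(\left(- \frac{18}{-19} - \frac{6}{U{\left(2,-6 \right)}}\right) + 122\right) = 43 \left(\left(- \frac{18}{-19} - \frac{6}{2}\right) + 122\right) = 43 \left(\left(\left(-18\right) \left(- \frac{1}{19}\right) - 3\right) + 122\right) = 43 \left(\left(\frac{18}{19} - 3\right) + 122\right) = 43 \left(- \frac{39}{19} + 122\right) = 43 \cdot \frac{2279}{19} = \frac{97997}{19}$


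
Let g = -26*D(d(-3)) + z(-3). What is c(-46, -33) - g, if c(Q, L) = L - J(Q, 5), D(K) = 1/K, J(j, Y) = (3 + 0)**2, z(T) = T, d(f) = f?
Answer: -143/3 ≈ -47.667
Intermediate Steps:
J(j, Y) = 9 (J(j, Y) = 3**2 = 9)
c(Q, L) = -9 + L (c(Q, L) = L - 1*9 = L - 9 = -9 + L)
g = 17/3 (g = -26/(-3) - 3 = -26*(-1/3) - 3 = 26/3 - 3 = 17/3 ≈ 5.6667)
c(-46, -33) - g = (-9 - 33) - 1*17/3 = -42 - 17/3 = -143/3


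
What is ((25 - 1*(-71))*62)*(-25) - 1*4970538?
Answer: -5119338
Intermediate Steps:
((25 - 1*(-71))*62)*(-25) - 1*4970538 = ((25 + 71)*62)*(-25) - 4970538 = (96*62)*(-25) - 4970538 = 5952*(-25) - 4970538 = -148800 - 4970538 = -5119338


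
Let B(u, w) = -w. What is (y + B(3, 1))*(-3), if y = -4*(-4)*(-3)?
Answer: 147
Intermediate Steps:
y = -48 (y = 16*(-3) = -48)
(y + B(3, 1))*(-3) = (-48 - 1*1)*(-3) = (-48 - 1)*(-3) = -49*(-3) = 147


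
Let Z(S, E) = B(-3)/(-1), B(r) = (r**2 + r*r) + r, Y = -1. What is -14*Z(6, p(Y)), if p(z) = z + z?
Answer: 210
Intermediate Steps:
B(r) = r + 2*r**2 (B(r) = (r**2 + r**2) + r = 2*r**2 + r = r + 2*r**2)
p(z) = 2*z
Z(S, E) = -15 (Z(S, E) = -3*(1 + 2*(-3))/(-1) = -3*(1 - 6)*(-1) = -3*(-5)*(-1) = 15*(-1) = -15)
-14*Z(6, p(Y)) = -14*(-15) = 210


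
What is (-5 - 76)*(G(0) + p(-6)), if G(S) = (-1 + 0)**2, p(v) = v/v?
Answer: -162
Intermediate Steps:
p(v) = 1
G(S) = 1 (G(S) = (-1)**2 = 1)
(-5 - 76)*(G(0) + p(-6)) = (-5 - 76)*(1 + 1) = -81*2 = -162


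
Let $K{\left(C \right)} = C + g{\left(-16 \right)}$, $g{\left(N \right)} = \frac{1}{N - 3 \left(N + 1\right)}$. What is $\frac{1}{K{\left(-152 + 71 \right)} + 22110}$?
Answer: $\frac{29}{638842} \approx 4.5395 \cdot 10^{-5}$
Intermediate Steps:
$g{\left(N \right)} = \frac{1}{-3 - 2 N}$ ($g{\left(N \right)} = \frac{1}{N - 3 \left(1 + N\right)} = \frac{1}{N - \left(3 + 3 N\right)} = \frac{1}{-3 - 2 N}$)
$K{\left(C \right)} = \frac{1}{29} + C$ ($K{\left(C \right)} = C - \frac{1}{3 + 2 \left(-16\right)} = C - \frac{1}{3 - 32} = C - \frac{1}{-29} = C - - \frac{1}{29} = C + \frac{1}{29} = \frac{1}{29} + C$)
$\frac{1}{K{\left(-152 + 71 \right)} + 22110} = \frac{1}{\left(\frac{1}{29} + \left(-152 + 71\right)\right) + 22110} = \frac{1}{\left(\frac{1}{29} - 81\right) + 22110} = \frac{1}{- \frac{2348}{29} + 22110} = \frac{1}{\frac{638842}{29}} = \frac{29}{638842}$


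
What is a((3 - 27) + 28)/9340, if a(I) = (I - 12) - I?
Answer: -3/2335 ≈ -0.0012848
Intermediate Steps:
a(I) = -12 (a(I) = (-12 + I) - I = -12)
a((3 - 27) + 28)/9340 = -12/9340 = -12*1/9340 = -3/2335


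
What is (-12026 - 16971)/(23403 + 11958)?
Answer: -28997/35361 ≈ -0.82003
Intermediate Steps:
(-12026 - 16971)/(23403 + 11958) = -28997/35361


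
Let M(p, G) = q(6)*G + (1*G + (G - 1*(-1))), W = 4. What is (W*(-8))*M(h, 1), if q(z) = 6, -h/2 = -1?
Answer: -288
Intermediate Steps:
h = 2 (h = -2*(-1) = 2)
M(p, G) = 1 + 8*G (M(p, G) = 6*G + (1*G + (G - 1*(-1))) = 6*G + (G + (G + 1)) = 6*G + (G + (1 + G)) = 6*G + (1 + 2*G) = 1 + 8*G)
(W*(-8))*M(h, 1) = (4*(-8))*(1 + 8*1) = -32*(1 + 8) = -32*9 = -288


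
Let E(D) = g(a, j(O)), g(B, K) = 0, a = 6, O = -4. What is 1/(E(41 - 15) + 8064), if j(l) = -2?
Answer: 1/8064 ≈ 0.00012401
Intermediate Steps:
E(D) = 0
1/(E(41 - 15) + 8064) = 1/(0 + 8064) = 1/8064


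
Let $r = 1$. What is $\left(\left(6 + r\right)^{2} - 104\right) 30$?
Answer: $-1650$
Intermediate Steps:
$\left(\left(6 + r\right)^{2} - 104\right) 30 = \left(\left(6 + 1\right)^{2} - 104\right) 30 = \left(7^{2} - 104\right) 30 = \left(49 - 104\right) 30 = \left(-55\right) 30 = -1650$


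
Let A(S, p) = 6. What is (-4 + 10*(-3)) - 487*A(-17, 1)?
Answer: -2956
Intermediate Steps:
(-4 + 10*(-3)) - 487*A(-17, 1) = (-4 + 10*(-3)) - 487*6 = (-4 - 30) - 2922 = -34 - 2922 = -2956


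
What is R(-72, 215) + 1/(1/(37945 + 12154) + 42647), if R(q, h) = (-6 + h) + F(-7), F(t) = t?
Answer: 431587605007/2136572054 ≈ 202.00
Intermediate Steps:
R(q, h) = -13 + h (R(q, h) = (-6 + h) - 7 = -13 + h)
R(-72, 215) + 1/(1/(37945 + 12154) + 42647) = (-13 + 215) + 1/(1/(37945 + 12154) + 42647) = 202 + 1/(1/50099 + 42647) = 202 + 1/(2136572054/50099) = 202 + 50099/2136572054 = 431587605007/2136572054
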